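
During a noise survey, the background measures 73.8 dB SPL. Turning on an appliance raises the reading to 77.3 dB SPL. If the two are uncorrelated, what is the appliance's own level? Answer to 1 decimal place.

74.7 dB SPL

Background correction is a power subtraction:
L_src = 10·log₁₀(10^(77.3/10) − 10^(73.8/10)) = 10·log₁₀(29710000) = 74.7 dB SPL.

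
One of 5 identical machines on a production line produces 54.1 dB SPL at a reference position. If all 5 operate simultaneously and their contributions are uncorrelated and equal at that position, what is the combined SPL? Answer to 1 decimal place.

61.1 dB SPL

5 equal incoherent sources raise the level by 10·log₁₀(5) = 6.99 dB.
L_total = 54.1 + 6.99 = 61.1 dB SPL.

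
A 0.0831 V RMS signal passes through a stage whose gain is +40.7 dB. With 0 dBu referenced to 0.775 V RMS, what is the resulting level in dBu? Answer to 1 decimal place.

Input level: 20·log₁₀(0.0831/0.775) = -19.39 dBu.
Output: -19.39 + 40.7 = +21.3 dBu.

+21.3 dBu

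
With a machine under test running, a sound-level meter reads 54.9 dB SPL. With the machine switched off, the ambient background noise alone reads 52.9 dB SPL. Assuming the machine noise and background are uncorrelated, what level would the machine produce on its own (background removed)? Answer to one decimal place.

Background correction is a power subtraction:
L_src = 10·log₁₀(10^(54.9/10) − 10^(52.9/10)) = 10·log₁₀(114000) = 50.6 dB SPL.

50.6 dB SPL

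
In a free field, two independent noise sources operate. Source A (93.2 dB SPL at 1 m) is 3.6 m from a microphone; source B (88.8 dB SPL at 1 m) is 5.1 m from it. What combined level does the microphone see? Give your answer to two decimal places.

At the listener: L_A = 93.2 − 20·log₁₀(3.6) = 82.074 dB; L_B = 88.8 − 20·log₁₀(5.1) = 74.649 dB.
Combined: 10·log₁₀(10^(82.074/10)+10^(74.649/10)) = 82.80 dB SPL.

82.80 dB SPL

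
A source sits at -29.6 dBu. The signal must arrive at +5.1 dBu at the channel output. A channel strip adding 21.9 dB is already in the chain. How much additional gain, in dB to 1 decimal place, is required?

The required make-up gain is the shortfall in the dB sum.
G = +5.1 − (-29.6) − 21.9 = 12.8 dB.

12.8 dB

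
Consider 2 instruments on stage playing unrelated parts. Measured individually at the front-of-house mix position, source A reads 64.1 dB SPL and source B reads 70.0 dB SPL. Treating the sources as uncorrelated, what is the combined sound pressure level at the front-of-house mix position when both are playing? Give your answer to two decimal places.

70.99 dB SPL

Uncorrelated sources add in intensity (power), not in dB.
L_total = 10·log₁₀(10^(64.1/10) + 10^(70.0/10)) = 10·log₁₀(12570000) = 70.99 dB SPL.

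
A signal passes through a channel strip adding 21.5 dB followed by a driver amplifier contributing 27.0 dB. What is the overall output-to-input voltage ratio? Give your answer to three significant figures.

Net gain = 21.5 + 27.0 = 48.5 dB.
Voltage ratio = 10^(48.5/20) = 266.

266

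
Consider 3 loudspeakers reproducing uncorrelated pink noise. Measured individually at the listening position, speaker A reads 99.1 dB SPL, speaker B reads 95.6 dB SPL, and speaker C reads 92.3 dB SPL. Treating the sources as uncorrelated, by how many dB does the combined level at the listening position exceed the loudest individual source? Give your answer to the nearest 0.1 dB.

2.2 dB

Incoherent sources sum as intensities:
L_total = 10·log₁₀(10^(99.1/10) + 10^(95.6/10) + 10^(92.3/10)) = 101.29 dB SPL.
Excess over the loudest (99.1 dB): 101.29 − 99.1 = 2.2 dB.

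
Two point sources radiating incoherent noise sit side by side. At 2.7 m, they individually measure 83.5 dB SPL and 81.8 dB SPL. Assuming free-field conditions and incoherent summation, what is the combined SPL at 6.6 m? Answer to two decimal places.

77.98 dB SPL

Combined at 2.7 m: 10·log₁₀(10^(83.5/10)+10^(81.8/10)) = 85.743 dB SPL.
Then apply −20·log₁₀(6.6/2.7) = -7.764 dB → 77.98 dB SPL.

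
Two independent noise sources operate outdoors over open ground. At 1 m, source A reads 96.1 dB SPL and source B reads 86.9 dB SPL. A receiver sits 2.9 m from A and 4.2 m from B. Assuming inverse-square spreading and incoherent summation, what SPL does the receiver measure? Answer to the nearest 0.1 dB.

At the listener: L_A = 96.1 − 20·log₁₀(2.9) = 86.85 dB; L_B = 86.9 − 20·log₁₀(4.2) = 74.44 dB.
Combined: 10·log₁₀(10^(86.85/10)+10^(74.44/10)) = 87.1 dB SPL.

87.1 dB SPL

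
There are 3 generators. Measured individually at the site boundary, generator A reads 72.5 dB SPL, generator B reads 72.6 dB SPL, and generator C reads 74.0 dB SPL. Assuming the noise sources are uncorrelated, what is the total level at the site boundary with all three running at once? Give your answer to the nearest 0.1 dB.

Incoherent sources sum as intensities:
L_total = 10·log₁₀(10^(72.5/10) + 10^(72.6/10) + 10^(74.0/10)) = 10·log₁₀(61100000) = 77.9 dB SPL.

77.9 dB SPL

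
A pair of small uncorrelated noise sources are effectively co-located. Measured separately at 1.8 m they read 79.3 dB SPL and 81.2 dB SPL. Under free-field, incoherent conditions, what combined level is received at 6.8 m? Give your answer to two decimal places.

Combined at 1.8 m: 10·log₁₀(10^(79.3/10)+10^(81.2/10)) = 83.363 dB SPL.
Then apply −20·log₁₀(6.8/1.8) = -11.545 dB → 71.82 dB SPL.

71.82 dB SPL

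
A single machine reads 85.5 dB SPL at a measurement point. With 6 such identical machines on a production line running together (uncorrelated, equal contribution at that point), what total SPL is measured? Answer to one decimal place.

6 equal incoherent sources raise the level by 10·log₁₀(6) = 7.78 dB.
L_total = 85.5 + 7.78 = 93.3 dB SPL.

93.3 dB SPL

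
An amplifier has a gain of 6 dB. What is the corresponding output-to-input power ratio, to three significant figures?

Power ratio = 10^(dB/10).
10^(6/10) = 10^(0.6000) = 3.98.

3.98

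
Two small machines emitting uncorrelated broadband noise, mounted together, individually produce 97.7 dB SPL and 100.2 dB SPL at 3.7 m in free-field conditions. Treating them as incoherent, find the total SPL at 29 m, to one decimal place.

Combined at 3.7 m: 10·log₁₀(10^(97.7/10)+10^(100.2/10)) = 102.14 dB SPL.
Then apply −20·log₁₀(29/3.7) = -17.88 dB → 84.3 dB SPL.

84.3 dB SPL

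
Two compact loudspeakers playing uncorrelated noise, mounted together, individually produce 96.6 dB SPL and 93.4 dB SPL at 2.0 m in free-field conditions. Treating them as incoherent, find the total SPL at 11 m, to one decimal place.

83.5 dB SPL

Combined at 2.0 m: 10·log₁₀(10^(96.6/10)+10^(93.4/10)) = 98.30 dB SPL.
Then apply −20·log₁₀(11/2.0) = -14.81 dB → 83.5 dB SPL.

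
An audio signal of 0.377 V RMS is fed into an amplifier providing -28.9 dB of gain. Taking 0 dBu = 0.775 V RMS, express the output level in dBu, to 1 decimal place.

-35.2 dBu

Input level: 20·log₁₀(0.377/0.775) = -6.26 dBu.
Output: -6.26 − 28.9 = -35.2 dBu.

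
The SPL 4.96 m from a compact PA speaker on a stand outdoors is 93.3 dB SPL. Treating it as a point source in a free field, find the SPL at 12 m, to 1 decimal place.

Free-field point source: level drops by 20·log₁₀ of the distance ratio.
ΔL = −20·log₁₀(12/4.96) = -7.67 dB, so L₂ = 93.3 + (-7.67) = 85.6 dB SPL.

85.6 dB SPL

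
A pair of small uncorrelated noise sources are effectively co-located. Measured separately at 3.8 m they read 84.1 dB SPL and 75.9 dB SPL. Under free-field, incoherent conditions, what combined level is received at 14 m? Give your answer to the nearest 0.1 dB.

Combined at 3.8 m: 10·log₁₀(10^(84.1/10)+10^(75.9/10)) = 84.71 dB SPL.
Then apply −20·log₁₀(14/3.8) = -11.33 dB → 73.4 dB SPL.

73.4 dB SPL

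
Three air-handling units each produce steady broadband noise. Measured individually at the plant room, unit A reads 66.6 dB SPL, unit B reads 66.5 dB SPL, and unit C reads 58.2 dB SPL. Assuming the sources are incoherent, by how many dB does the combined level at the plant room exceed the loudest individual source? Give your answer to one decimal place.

3.3 dB

Add the sources as powers (linear), then convert back to dB:
L_total = 10·log₁₀(10^(66.6/10) + 10^(66.5/10) + 10^(58.2/10)) = 69.87 dB SPL.
Excess over the loudest (66.6 dB): 69.87 − 66.6 = 3.3 dB.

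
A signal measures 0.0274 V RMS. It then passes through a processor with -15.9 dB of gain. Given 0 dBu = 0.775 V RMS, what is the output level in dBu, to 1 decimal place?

Input level: 20·log₁₀(0.0274/0.775) = -29.03 dBu.
Output: -29.03 − 15.9 = -44.9 dBu.

-44.9 dBu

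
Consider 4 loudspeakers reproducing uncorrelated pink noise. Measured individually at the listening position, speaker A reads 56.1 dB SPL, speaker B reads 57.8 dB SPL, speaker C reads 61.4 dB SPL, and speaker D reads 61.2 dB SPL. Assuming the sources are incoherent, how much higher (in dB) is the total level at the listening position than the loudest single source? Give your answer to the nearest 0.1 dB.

Uncorrelated sources add in intensity (power), not in dB.
L_total = 10·log₁₀(10^(56.1/10) + 10^(57.8/10) + 10^(61.4/10) + 10^(61.2/10)) = 65.69 dB SPL.
Excess over the loudest (61.4 dB): 65.69 − 61.4 = 4.3 dB.

4.3 dB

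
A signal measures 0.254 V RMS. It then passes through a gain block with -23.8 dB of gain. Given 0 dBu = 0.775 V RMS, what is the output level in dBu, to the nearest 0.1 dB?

Input level: 20·log₁₀(0.254/0.775) = -9.69 dBu.
Output: -9.69 − 23.8 = -33.5 dBu.

-33.5 dBu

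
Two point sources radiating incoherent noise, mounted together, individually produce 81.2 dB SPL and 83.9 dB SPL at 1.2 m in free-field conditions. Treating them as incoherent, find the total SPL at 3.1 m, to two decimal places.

Combined at 1.2 m: 10·log₁₀(10^(81.2/10)+10^(83.9/10)) = 85.767 dB SPL.
Then apply −20·log₁₀(3.1/1.2) = -8.244 dB → 77.52 dB SPL.

77.52 dB SPL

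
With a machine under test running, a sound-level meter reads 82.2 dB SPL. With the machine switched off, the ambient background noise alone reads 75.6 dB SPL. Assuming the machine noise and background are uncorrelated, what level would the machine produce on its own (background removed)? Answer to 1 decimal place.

Remove the background by subtracting linear intensities:
L_src = 10·log₁₀(10^(82.2/10) − 10^(75.6/10)) = 10·log₁₀(129700000) = 81.1 dB SPL.

81.1 dB SPL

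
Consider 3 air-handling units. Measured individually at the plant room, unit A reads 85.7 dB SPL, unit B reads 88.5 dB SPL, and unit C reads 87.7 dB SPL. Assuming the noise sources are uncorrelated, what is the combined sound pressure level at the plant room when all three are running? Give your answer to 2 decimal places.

Uncorrelated sources add in intensity (power), not in dB.
L_total = 10·log₁₀(10^(85.7/10) + 10^(88.5/10) + 10^(87.7/10)) = 10·log₁₀(1668000000) = 92.22 dB SPL.

92.22 dB SPL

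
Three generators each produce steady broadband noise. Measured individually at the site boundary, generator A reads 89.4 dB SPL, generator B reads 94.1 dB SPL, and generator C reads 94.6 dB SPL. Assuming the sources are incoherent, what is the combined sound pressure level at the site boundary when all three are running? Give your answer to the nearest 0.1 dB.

98.0 dB SPL

Incoherent sources sum as intensities:
L_total = 10·log₁₀(10^(89.4/10) + 10^(94.1/10) + 10^(94.6/10)) = 10·log₁₀(6325000000) = 98.0 dB SPL.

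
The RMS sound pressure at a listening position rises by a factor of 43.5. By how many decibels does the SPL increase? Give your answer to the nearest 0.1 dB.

SPL change from a pressure ratio uses the 20·log₁₀ form:
20·log₁₀(43.5) = 32.8 dB.

32.8 dB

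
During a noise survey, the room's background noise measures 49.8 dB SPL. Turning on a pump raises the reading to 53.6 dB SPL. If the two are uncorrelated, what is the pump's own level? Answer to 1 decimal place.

Background correction is a power subtraction:
L_src = 10·log₁₀(10^(53.6/10) − 10^(49.8/10)) = 10·log₁₀(133600) = 51.3 dB SPL.

51.3 dB SPL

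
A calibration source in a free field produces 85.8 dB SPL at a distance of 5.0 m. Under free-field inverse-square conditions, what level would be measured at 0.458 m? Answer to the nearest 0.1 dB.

Inverse-square spreading gives ΔL = −20·log₁₀(d₂/d₁).
ΔL = −20·log₁₀(0.458/5.0) = 20.76 dB, so L₂ = 85.8 + (20.76) = 106.6 dB SPL.

106.6 dB SPL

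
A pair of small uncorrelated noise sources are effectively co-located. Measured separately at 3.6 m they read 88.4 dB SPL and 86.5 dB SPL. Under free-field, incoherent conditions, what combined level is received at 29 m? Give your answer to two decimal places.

72.44 dB SPL

Combined at 3.6 m: 10·log₁₀(10^(88.4/10)+10^(86.5/10)) = 90.563 dB SPL.
Then apply −20·log₁₀(29/3.6) = -18.122 dB → 72.44 dB SPL.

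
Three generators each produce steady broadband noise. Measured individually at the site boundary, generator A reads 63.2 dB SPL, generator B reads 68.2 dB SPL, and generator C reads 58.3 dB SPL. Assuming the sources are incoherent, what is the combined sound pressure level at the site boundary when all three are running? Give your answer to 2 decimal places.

69.72 dB SPL

Add the sources as powers (linear), then convert back to dB:
L_total = 10·log₁₀(10^(63.2/10) + 10^(68.2/10) + 10^(58.3/10)) = 10·log₁₀(9372000) = 69.72 dB SPL.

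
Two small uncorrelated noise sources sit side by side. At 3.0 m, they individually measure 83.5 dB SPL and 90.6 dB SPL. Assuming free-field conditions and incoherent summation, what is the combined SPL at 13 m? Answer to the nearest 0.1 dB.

78.6 dB SPL

Combined at 3.0 m: 10·log₁₀(10^(83.5/10)+10^(90.6/10)) = 91.37 dB SPL.
Then apply −20·log₁₀(13/3.0) = -12.74 dB → 78.6 dB SPL.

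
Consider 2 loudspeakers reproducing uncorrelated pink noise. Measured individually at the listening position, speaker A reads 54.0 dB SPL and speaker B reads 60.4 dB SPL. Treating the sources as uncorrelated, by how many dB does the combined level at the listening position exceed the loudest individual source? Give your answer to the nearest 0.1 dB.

Uncorrelated sources add in intensity (power), not in dB.
L_total = 10·log₁₀(10^(54.0/10) + 10^(60.4/10)) = 61.30 dB SPL.
Excess over the loudest (60.4 dB): 61.30 − 60.4 = 0.9 dB.

0.9 dB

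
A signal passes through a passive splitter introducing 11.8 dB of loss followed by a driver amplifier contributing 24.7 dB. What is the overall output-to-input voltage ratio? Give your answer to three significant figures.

4.42

Net gain = (−11.8) + 24.7 = 12.9 dB.
Voltage ratio = 10^(12.9/20) = 4.42.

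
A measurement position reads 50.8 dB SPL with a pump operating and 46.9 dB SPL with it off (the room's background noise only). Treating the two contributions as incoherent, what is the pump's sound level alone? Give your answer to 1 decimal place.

48.5 dB SPL

Background correction is a power subtraction:
L_src = 10·log₁₀(10^(50.8/10) − 10^(46.9/10)) = 10·log₁₀(71250) = 48.5 dB SPL.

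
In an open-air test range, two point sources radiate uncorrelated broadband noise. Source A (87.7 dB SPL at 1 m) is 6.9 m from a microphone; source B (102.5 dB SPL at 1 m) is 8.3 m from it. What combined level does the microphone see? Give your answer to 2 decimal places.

84.32 dB SPL

At the listener: L_A = 87.7 − 20·log₁₀(6.9) = 70.923 dB; L_B = 102.5 − 20·log₁₀(8.3) = 84.118 dB.
Combined: 10·log₁₀(10^(70.923/10)+10^(84.118/10)) = 84.32 dB SPL.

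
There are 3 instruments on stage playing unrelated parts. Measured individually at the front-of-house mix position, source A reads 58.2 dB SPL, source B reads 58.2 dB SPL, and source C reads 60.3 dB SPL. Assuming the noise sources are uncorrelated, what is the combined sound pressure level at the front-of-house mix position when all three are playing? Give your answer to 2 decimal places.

63.79 dB SPL

Incoherent sources sum as intensities:
L_total = 10·log₁₀(10^(58.2/10) + 10^(58.2/10) + 10^(60.3/10)) = 10·log₁₀(2393000) = 63.79 dB SPL.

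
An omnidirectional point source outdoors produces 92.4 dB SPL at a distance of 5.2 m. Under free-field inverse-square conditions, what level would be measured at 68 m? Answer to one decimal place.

Free-field point source: level drops by 20·log₁₀ of the distance ratio.
ΔL = −20·log₁₀(68/5.2) = -22.33 dB, so L₂ = 92.4 + (-22.33) = 70.1 dB SPL.

70.1 dB SPL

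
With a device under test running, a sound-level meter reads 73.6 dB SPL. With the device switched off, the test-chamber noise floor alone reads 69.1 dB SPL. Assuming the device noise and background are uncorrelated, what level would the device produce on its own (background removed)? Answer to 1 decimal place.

71.7 dB SPL

Background correction is a power subtraction:
L_src = 10·log₁₀(10^(73.6/10) − 10^(69.1/10)) = 10·log₁₀(14780000) = 71.7 dB SPL.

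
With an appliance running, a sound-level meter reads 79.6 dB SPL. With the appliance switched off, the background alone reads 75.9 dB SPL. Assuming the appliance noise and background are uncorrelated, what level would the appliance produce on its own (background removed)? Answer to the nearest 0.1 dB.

77.2 dB SPL

Background correction is a power subtraction:
L_src = 10·log₁₀(10^(79.6/10) − 10^(75.9/10)) = 10·log₁₀(52300000) = 77.2 dB SPL.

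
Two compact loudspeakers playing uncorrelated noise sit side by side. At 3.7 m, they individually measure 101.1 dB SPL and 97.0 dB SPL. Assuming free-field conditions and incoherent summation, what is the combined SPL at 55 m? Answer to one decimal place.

Combined at 3.7 m: 10·log₁₀(10^(101.1/10)+10^(97.0/10)) = 102.53 dB SPL.
Then apply −20·log₁₀(55/3.7) = -23.44 dB → 79.1 dB SPL.

79.1 dB SPL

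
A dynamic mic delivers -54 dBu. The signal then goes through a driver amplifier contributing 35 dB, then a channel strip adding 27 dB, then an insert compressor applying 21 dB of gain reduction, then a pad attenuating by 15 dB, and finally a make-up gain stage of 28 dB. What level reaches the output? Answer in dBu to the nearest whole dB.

In dB, series stages simply add:
-54 + 35 + 27 − 21 − 15 + 28 = 0 dBu.

0 dBu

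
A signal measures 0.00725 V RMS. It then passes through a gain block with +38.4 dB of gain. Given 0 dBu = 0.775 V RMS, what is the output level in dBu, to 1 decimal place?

-2.2 dBu

Input level: 20·log₁₀(0.00725/0.775) = -40.58 dBu.
Output: -40.58 + 38.4 = -2.2 dBu.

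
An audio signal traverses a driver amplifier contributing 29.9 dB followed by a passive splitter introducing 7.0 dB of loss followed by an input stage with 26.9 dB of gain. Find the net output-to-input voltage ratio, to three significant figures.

309

Net gain = 29.9 + (−7.0) + 26.9 = 49.8 dB.
Voltage ratio = 10^(49.8/20) = 309.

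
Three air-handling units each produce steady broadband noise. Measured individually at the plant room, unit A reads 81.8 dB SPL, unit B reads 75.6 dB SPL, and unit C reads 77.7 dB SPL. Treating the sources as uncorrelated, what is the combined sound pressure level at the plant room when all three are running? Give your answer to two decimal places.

83.92 dB SPL

Add the sources as powers (linear), then convert back to dB:
L_total = 10·log₁₀(10^(81.8/10) + 10^(75.6/10) + 10^(77.7/10)) = 10·log₁₀(246500000) = 83.92 dB SPL.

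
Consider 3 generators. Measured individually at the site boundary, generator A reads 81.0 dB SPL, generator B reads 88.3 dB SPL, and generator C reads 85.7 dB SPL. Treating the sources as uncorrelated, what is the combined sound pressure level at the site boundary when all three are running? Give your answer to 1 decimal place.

90.7 dB SPL

Incoherent sources sum as intensities:
L_total = 10·log₁₀(10^(81.0/10) + 10^(88.3/10) + 10^(85.7/10)) = 10·log₁₀(1174000000) = 90.7 dB SPL.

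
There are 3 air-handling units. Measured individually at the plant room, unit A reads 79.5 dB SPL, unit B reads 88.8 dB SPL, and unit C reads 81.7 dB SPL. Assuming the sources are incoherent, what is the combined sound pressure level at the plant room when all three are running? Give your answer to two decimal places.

Add the sources as powers (linear), then convert back to dB:
L_total = 10·log₁₀(10^(79.5/10) + 10^(88.8/10) + 10^(81.7/10)) = 10·log₁₀(995600000) = 89.98 dB SPL.

89.98 dB SPL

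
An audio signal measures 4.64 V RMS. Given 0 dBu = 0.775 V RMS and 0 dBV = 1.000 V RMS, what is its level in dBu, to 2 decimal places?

+15.54 dBu

dBu = 20·log₁₀(V / 0.775 V).
20·log₁₀(4.64/0.775) = +15.54 dBu.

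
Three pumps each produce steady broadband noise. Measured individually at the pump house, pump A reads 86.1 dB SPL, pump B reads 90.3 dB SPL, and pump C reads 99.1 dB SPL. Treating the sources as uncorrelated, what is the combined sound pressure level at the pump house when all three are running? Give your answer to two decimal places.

99.83 dB SPL

Add the sources as powers (linear), then convert back to dB:
L_total = 10·log₁₀(10^(86.1/10) + 10^(90.3/10) + 10^(99.1/10)) = 10·log₁₀(9607000000) = 99.83 dB SPL.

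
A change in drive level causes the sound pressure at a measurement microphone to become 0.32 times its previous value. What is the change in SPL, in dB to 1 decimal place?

SPL change from a pressure ratio uses the 20·log₁₀ form:
20·log₁₀(0.32) = -9.9 dB.

-9.9 dB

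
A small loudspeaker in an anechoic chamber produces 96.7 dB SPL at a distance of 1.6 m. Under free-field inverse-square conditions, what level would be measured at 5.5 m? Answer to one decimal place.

86.0 dB SPL

Inverse-square spreading gives ΔL = −20·log₁₀(d₂/d₁).
ΔL = −20·log₁₀(5.5/1.6) = -10.72 dB, so L₂ = 96.7 + (-10.72) = 86.0 dB SPL.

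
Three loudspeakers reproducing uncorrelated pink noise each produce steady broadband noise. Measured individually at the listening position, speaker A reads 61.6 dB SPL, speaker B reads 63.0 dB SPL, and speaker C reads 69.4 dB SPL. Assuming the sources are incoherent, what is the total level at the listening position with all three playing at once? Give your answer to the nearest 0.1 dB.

70.8 dB SPL

Add the sources as powers (linear), then convert back to dB:
L_total = 10·log₁₀(10^(61.6/10) + 10^(63.0/10) + 10^(69.4/10)) = 10·log₁₀(12150000) = 70.8 dB SPL.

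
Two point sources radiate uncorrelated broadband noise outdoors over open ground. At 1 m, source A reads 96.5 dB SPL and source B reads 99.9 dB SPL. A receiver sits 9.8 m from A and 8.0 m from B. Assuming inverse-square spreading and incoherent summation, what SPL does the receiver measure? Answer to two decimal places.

82.99 dB SPL

At the listener: L_A = 96.5 − 20·log₁₀(9.8) = 76.675 dB; L_B = 99.9 − 20·log₁₀(8.0) = 81.838 dB.
Combined: 10·log₁₀(10^(76.675/10)+10^(81.838/10)) = 82.99 dB SPL.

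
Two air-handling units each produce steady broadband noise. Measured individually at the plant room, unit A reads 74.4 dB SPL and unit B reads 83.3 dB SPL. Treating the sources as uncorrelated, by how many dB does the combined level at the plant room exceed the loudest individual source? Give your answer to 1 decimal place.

Add the sources as powers (linear), then convert back to dB:
L_total = 10·log₁₀(10^(74.4/10) + 10^(83.3/10)) = 83.83 dB SPL.
Excess over the loudest (83.3 dB): 83.83 − 83.3 = 0.5 dB.

0.5 dB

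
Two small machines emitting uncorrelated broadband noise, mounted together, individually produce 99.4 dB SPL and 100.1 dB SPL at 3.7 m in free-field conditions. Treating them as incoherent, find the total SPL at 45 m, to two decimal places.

Combined at 3.7 m: 10·log₁₀(10^(99.4/10)+10^(100.1/10)) = 102.774 dB SPL.
Then apply −20·log₁₀(45/3.7) = -21.700 dB → 81.07 dB SPL.

81.07 dB SPL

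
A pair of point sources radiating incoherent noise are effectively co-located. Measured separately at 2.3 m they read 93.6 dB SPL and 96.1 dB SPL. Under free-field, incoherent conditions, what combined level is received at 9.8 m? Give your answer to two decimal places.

Combined at 2.3 m: 10·log₁₀(10^(93.6/10)+10^(96.1/10)) = 98.038 dB SPL.
Then apply −20·log₁₀(9.8/2.3) = -12.590 dB → 85.45 dB SPL.

85.45 dB SPL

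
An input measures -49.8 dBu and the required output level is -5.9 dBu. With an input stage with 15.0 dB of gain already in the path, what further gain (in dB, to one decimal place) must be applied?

28.9 dB

The required make-up gain is the shortfall in the dB sum.
G = -5.9 − (-49.8) − 15.0 = 28.9 dB.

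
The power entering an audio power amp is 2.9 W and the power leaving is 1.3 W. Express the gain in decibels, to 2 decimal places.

-3.48 dB

Power ratio → dB uses the 10·log₁₀ form:
10·log₁₀(1.3/2.9) = 10·log₁₀(0.4483) = -3.48 dB.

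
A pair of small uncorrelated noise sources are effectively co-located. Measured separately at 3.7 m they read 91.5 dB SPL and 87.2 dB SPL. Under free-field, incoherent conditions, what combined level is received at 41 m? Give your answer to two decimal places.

Combined at 3.7 m: 10·log₁₀(10^(91.5/10)+10^(87.2/10)) = 92.872 dB SPL.
Then apply −20·log₁₀(41/3.7) = -20.892 dB → 71.98 dB SPL.

71.98 dB SPL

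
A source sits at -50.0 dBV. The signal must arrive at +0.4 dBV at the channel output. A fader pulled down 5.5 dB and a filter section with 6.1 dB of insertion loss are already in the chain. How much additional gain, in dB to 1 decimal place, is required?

The required make-up gain is the shortfall in the dB sum.
G = +0.4 − (-50.0) + 5.5 + 6.1 = 62.0 dB.

62.0 dB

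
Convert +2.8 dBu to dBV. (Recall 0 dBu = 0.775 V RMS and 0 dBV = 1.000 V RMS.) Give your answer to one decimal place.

The offset between the scales is 20·log₁₀(0.775/1.000) = −2.214 dB.
So dBV = +2.8 − 2.214 = +0.6 dBV.

+0.6 dBV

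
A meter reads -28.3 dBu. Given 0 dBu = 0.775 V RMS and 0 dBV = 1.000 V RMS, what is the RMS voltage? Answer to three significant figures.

0.0298 V

V = 0.775 V × 10^(-28.3/20).
= 0.775 × 0.03846 = 0.0298 V.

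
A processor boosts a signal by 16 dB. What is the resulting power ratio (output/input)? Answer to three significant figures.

39.8

Power ratio = 10^(dB/10).
10^(16/10) = 10^(1.600) = 39.8.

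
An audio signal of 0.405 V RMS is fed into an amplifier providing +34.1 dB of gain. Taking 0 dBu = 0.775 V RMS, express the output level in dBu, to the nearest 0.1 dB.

Input level: 20·log₁₀(0.405/0.775) = -5.64 dBu.
Output: -5.64 + 34.1 = +28.5 dBu.

+28.5 dBu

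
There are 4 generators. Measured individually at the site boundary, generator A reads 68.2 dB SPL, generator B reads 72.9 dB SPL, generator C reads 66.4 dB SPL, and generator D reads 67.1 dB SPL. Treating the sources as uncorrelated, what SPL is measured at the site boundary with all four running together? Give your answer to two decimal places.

75.51 dB SPL

Incoherent sources sum as intensities:
L_total = 10·log₁₀(10^(68.2/10) + 10^(72.9/10) + 10^(66.4/10) + 10^(67.1/10)) = 10·log₁₀(35600000) = 75.51 dB SPL.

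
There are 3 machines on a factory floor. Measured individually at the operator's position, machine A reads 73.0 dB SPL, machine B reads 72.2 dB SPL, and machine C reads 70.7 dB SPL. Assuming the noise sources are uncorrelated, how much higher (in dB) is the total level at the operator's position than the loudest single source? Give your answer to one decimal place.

Uncorrelated sources add in intensity (power), not in dB.
L_total = 10·log₁₀(10^(73.0/10) + 10^(72.2/10) + 10^(70.7/10)) = 76.84 dB SPL.
Excess over the loudest (73.0 dB): 76.84 − 73.0 = 3.8 dB.

3.8 dB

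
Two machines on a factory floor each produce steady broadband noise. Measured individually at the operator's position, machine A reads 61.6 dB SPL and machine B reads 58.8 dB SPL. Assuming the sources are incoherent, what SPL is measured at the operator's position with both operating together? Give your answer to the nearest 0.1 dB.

Uncorrelated sources add in intensity (power), not in dB.
L_total = 10·log₁₀(10^(61.6/10) + 10^(58.8/10)) = 10·log₁₀(2204000) = 63.4 dB SPL.

63.4 dB SPL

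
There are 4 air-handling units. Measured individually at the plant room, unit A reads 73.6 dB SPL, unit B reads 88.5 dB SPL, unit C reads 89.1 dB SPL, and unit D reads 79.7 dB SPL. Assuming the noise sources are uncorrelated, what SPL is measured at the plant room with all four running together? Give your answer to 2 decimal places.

92.14 dB SPL

Add the sources as powers (linear), then convert back to dB:
L_total = 10·log₁₀(10^(73.6/10) + 10^(88.5/10) + 10^(89.1/10) + 10^(79.7/10)) = 10·log₁₀(1637000000) = 92.14 dB SPL.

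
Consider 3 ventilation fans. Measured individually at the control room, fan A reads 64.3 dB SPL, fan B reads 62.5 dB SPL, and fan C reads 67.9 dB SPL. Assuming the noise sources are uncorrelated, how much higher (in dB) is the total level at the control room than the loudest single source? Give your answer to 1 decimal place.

2.4 dB

Uncorrelated sources add in intensity (power), not in dB.
L_total = 10·log₁₀(10^(64.3/10) + 10^(62.5/10) + 10^(67.9/10)) = 70.27 dB SPL.
Excess over the loudest (67.9 dB): 70.27 − 67.9 = 2.4 dB.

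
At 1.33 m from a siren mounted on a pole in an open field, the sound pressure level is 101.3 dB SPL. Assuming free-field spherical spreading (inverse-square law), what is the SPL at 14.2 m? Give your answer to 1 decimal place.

80.7 dB SPL

Free-field point source: level drops by 20·log₁₀ of the distance ratio.
ΔL = −20·log₁₀(14.2/1.33) = -20.57 dB, so L₂ = 101.3 + (-20.57) = 80.7 dB SPL.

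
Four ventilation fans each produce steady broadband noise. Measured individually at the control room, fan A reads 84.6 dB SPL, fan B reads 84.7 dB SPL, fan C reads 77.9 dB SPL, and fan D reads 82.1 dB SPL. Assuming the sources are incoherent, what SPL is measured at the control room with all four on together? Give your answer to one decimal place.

Uncorrelated sources add in intensity (power), not in dB.
L_total = 10·log₁₀(10^(84.6/10) + 10^(84.7/10) + 10^(77.9/10) + 10^(82.1/10)) = 10·log₁₀(807400000) = 89.1 dB SPL.

89.1 dB SPL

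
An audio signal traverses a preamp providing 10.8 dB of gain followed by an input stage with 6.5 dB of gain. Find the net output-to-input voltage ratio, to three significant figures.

7.33

Net gain = 10.8 + 6.5 = 17.3 dB.
Voltage ratio = 10^(17.3/20) = 7.33.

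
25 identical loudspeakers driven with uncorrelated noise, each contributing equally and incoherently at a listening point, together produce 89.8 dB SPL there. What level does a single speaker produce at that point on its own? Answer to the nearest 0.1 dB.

25 equal incoherent sources add 10·log₁₀(25) = 13.98 dB over one source.
L_one = 89.8 − 13.98 = 75.8 dB SPL.

75.8 dB SPL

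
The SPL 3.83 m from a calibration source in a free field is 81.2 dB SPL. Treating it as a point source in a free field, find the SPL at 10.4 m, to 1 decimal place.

72.5 dB SPL

Inverse-square spreading gives ΔL = −20·log₁₀(d₂/d₁).
ΔL = −20·log₁₀(10.4/3.83) = -8.68 dB, so L₂ = 81.2 + (-8.68) = 72.5 dB SPL.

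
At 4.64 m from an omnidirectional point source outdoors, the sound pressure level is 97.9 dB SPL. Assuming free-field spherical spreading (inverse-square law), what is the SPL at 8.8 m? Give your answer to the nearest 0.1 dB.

Free-field point source: level drops by 20·log₁₀ of the distance ratio.
ΔL = −20·log₁₀(8.8/4.64) = -5.56 dB, so L₂ = 97.9 + (-5.56) = 92.3 dB SPL.

92.3 dB SPL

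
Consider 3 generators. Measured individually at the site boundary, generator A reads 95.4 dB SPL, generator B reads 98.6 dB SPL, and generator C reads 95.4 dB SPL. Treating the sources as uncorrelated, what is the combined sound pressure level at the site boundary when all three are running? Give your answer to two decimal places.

Uncorrelated sources add in intensity (power), not in dB.
L_total = 10·log₁₀(10^(95.4/10) + 10^(98.6/10) + 10^(95.4/10)) = 10·log₁₀(14179000000) = 101.52 dB SPL.

101.52 dB SPL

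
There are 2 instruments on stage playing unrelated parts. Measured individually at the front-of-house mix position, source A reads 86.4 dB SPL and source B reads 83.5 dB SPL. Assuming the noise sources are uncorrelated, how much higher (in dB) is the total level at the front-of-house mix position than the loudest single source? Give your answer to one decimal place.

1.8 dB

Incoherent sources sum as intensities:
L_total = 10·log₁₀(10^(86.4/10) + 10^(83.5/10)) = 88.20 dB SPL.
Excess over the loudest (86.4 dB): 88.20 − 86.4 = 1.8 dB.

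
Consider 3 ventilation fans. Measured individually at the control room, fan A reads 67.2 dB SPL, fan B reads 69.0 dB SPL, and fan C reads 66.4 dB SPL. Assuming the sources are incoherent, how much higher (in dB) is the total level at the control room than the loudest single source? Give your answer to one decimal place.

3.4 dB

Incoherent sources sum as intensities:
L_total = 10·log₁₀(10^(67.2/10) + 10^(69.0/10) + 10^(66.4/10)) = 72.44 dB SPL.
Excess over the loudest (69.0 dB): 72.44 − 69.0 = 3.4 dB.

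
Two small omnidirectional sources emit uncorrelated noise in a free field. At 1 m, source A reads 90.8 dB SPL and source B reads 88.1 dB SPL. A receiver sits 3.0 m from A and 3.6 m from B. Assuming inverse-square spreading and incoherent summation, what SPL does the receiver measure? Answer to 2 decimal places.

82.63 dB SPL

At the listener: L_A = 90.8 − 20·log₁₀(3.0) = 81.258 dB; L_B = 88.1 − 20·log₁₀(3.6) = 76.974 dB.
Combined: 10·log₁₀(10^(81.258/10)+10^(76.974/10)) = 82.63 dB SPL.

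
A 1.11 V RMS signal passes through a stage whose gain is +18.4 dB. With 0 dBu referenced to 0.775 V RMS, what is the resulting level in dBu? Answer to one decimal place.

+21.5 dBu

Input level: 20·log₁₀(1.11/0.775) = 3.12 dBu.
Output: 3.12 + 18.4 = +21.5 dBu.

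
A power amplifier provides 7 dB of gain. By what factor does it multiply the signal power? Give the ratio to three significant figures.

Power ratio = 10^(dB/10).
10^(7/10) = 10^(0.7000) = 5.01.

5.01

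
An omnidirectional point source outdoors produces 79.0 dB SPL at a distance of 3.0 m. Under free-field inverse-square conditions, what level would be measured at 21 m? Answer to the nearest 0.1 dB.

For a point source in a free field, ΔL = −20·log₁₀(d₂/d₁).
ΔL = −20·log₁₀(21/3.0) = -16.90 dB, so L₂ = 79.0 + (-16.90) = 62.1 dB SPL.

62.1 dB SPL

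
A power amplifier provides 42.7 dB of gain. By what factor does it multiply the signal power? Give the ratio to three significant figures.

Power ratio = 10^(dB/10).
10^(42.7/10) = 10^(4.270) = 18600.

18600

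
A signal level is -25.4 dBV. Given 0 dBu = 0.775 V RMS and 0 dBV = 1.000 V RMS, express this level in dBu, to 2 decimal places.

-23.19 dBu

The offset between the scales is 20·log₁₀(0.775/1.000) = −2.214 dB.
So dBu = -25.4 + 2.214 = -23.19 dBu.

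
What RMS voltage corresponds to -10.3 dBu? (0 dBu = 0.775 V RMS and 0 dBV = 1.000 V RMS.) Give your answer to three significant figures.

V = 0.775 V × 10^(-10.3/20).
= 0.775 × 0.3055 = 0.237 V.

0.237 V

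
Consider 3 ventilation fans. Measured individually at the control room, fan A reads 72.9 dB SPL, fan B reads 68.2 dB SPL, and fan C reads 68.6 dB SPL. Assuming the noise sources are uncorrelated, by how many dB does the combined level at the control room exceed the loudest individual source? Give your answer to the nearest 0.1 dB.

2.3 dB

Incoherent sources sum as intensities:
L_total = 10·log₁₀(10^(72.9/10) + 10^(68.2/10) + 10^(68.6/10)) = 75.23 dB SPL.
Excess over the loudest (72.9 dB): 75.23 − 72.9 = 2.3 dB.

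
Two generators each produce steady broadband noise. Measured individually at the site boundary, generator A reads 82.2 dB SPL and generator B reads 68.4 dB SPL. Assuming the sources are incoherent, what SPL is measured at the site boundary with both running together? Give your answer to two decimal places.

Uncorrelated sources add in intensity (power), not in dB.
L_total = 10·log₁₀(10^(82.2/10) + 10^(68.4/10)) = 10·log₁₀(172900000) = 82.38 dB SPL.

82.38 dB SPL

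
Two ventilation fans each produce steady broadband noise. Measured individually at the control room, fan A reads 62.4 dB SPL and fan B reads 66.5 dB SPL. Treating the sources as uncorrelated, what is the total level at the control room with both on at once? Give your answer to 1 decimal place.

Uncorrelated sources add in intensity (power), not in dB.
L_total = 10·log₁₀(10^(62.4/10) + 10^(66.5/10)) = 10·log₁₀(6205000) = 67.9 dB SPL.

67.9 dB SPL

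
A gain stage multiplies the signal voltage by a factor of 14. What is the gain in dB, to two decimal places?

Voltage ratio → dB uses the 20·log₁₀ form:
20·log₁₀(14) = 22.92 dB.

22.92 dB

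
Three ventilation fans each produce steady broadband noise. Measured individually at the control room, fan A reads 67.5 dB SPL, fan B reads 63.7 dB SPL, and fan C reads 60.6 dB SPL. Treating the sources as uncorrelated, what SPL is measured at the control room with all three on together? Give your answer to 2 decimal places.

69.60 dB SPL

Add the sources as powers (linear), then convert back to dB:
L_total = 10·log₁₀(10^(67.5/10) + 10^(63.7/10) + 10^(60.6/10)) = 10·log₁₀(9116000) = 69.60 dB SPL.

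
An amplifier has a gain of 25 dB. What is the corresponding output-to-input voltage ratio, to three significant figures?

Voltage ratio = 10^(dB/20).
10^(25/20) = 10^(1.250) = 17.8.

17.8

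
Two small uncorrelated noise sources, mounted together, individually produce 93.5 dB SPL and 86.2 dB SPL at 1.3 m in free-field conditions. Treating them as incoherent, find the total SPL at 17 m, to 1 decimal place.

71.9 dB SPL

Combined at 1.3 m: 10·log₁₀(10^(93.5/10)+10^(86.2/10)) = 94.24 dB SPL.
Then apply −20·log₁₀(17/1.3) = -22.33 dB → 71.9 dB SPL.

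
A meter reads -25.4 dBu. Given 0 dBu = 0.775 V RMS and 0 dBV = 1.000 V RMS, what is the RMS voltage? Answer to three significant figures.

0.0416 V

V = 0.775 V × 10^(-25.4/20).
= 0.775 × 0.05370 = 0.0416 V.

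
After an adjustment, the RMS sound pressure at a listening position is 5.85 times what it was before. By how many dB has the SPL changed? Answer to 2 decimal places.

Sound pressure is an amplitude quantity: ΔL = 20·log₁₀(p₂/p₁).
20·log₁₀(5.85) = 15.34 dB.

15.34 dB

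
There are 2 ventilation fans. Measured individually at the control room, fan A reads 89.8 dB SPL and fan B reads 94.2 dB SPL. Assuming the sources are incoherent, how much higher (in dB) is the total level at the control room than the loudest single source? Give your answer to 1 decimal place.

Uncorrelated sources add in intensity (power), not in dB.
L_total = 10·log₁₀(10^(89.8/10) + 10^(94.2/10)) = 95.55 dB SPL.
Excess over the loudest (94.2 dB): 95.55 − 94.2 = 1.3 dB.

1.3 dB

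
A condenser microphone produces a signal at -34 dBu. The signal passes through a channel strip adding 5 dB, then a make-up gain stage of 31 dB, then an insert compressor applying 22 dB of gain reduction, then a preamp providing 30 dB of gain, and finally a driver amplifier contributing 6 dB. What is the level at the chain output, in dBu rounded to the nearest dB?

+16 dBu

In dB, series stages simply add:
-34 + 5 + 31 − 22 + 30 + 6 = +16 dBu.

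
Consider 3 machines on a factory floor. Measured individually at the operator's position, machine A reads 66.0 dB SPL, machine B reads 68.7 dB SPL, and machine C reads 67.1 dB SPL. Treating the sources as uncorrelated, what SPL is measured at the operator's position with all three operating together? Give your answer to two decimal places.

72.18 dB SPL

Add the sources as powers (linear), then convert back to dB:
L_total = 10·log₁₀(10^(66.0/10) + 10^(68.7/10) + 10^(67.1/10)) = 10·log₁₀(16520000) = 72.18 dB SPL.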